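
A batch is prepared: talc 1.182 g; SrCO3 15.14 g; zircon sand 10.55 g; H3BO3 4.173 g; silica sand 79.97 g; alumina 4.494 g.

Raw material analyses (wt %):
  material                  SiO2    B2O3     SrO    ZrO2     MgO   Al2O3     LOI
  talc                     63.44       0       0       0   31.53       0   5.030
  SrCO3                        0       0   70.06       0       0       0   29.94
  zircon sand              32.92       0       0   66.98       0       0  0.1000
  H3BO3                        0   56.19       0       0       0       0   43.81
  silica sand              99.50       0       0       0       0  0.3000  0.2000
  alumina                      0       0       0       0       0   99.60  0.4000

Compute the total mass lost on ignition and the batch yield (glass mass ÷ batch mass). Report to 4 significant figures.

Each numeric step holds full float precision at all times — intermediates appear, rounded to 4 significant figures, on the page; exactly one rounding goes into every reported value. All derived quantities, which include six oxide percentages, the totals, glass mass, LOI, yield, are recomputed at full float precision, as they appear in question or answer, starting from the weights for 108.9 g of glass.
LOI of each material in turn:
  talc: 1.182 × 0.05030 = 0.05945 g
  SrCO3: 15.14 × 0.2994 = 4.533 g
  zircon sand: 10.55 × 0.001000 = 0.01055 g
  H3BO3: 4.173 × 0.4381 = 1.828 g
  silica sand: 79.97 × 0.002000 = 0.1599 g
  alumina: 4.494 × 0.004000 = 0.01798 g
Total LOI = 6.609 g
Glass = batch − LOI = 115.5 − 6.609 = 108.9 g

LOI loss = 6.609 g; glass = 108.9 g; yield = 94.28%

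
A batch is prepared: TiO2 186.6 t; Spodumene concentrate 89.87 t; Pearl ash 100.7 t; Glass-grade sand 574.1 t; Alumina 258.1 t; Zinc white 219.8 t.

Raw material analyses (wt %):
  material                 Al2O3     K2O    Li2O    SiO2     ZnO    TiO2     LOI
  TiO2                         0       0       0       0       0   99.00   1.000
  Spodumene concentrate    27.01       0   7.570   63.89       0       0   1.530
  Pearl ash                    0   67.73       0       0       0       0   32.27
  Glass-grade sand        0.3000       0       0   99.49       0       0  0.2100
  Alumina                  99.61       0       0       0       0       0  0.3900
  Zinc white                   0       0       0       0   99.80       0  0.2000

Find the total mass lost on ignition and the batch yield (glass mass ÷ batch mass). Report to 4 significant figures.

LOI loss = 38.39 t; glass = 1391 t; yield = 97.31%

Values along the way appear rounded to 4 significant figures within the worked lines. Each numeric step carries full float precision at each step — a single rounding finalizes every reported figure; all derived quantities are carried in full float precision (six oxide percentages, LOI, net glass mass, yield, the totals) starting from the weights at 1391 t of glass as quoted within either problem or answer.
Loss on ignition, line by line:
  TiO2: 186.6 × 0.01000 = 1.866 t
  Spodumene concentrate: 89.87 × 0.01530 = 1.375 t
  Pearl ash: 100.7 × 0.3227 = 32.50 t
  Glass-grade sand: 574.1 × 0.002100 = 1.206 t
  Alumina: 258.1 × 0.003900 = 1.007 t
  Zinc white: 219.8 × 0.002000 = 0.4396 t
Total LOI = 38.39 t
Glass = batch − LOI = 1429 − 38.39 = 1391 t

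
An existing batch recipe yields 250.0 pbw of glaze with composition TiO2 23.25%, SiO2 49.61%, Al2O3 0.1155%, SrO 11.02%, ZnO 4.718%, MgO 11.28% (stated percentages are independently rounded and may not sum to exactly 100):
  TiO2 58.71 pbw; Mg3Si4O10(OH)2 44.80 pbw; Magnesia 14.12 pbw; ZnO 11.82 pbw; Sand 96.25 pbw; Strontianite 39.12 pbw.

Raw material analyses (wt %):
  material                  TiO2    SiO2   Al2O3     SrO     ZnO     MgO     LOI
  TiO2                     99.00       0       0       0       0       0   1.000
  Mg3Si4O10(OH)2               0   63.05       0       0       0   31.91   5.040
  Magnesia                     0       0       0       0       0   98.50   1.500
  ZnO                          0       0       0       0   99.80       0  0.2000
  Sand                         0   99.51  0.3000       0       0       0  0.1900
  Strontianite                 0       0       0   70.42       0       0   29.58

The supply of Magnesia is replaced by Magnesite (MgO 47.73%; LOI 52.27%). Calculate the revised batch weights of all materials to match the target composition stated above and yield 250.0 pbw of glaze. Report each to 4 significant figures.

Revised batch per 250.0 pbw glaze:
  TiO2: 58.71 pbw
  Mg3Si4O10(OH)2: 44.80 pbw
  Magnesite: 29.13 pbw
  ZnO: 11.82 pbw
  Sand: 96.25 pbw
  Strontianite: 39.12 pbw
Total batch = 279.8 pbw; LOI loss = 29.85 pbw

Working values are printed rounded to four significant digits as written — all arithmetic keeps full float precision at each step; each reported value sees exactly one rounding; all derived quantities are re-derived in full precision (the totals, yield, six oxide percentages, LOI, glass mass) from the weighed amounts at 250.0 pbw of glass, as written in problem or answer.
Per-oxide target masses for 250.0 pbw glaze:
  TiO2: 23.25% × 250.0 = 58.12 pbw
  SiO2: 49.61% × 250.0 = 124.0 pbw
  Al2O3: 0.1155% × 250.0 = 0.2888 pbw
  SrO: 11.02% × 250.0 = 27.55 pbw
  ZnO: 4.718% × 250.0 = 11.80 pbw
  MgO: 11.28% × 250.0 = 28.20 pbw
A balance pass over the oxides, on the weights just shown, per the basis as stated (sums match the target masses modulo rounding of the values):
  TiO2: 58.71·0.9900 = 58.12 pbw (target 58.12 pbw)
  SiO2: 44.80·0.6305 + 96.25·0.9951 = 124.0 pbw (target 124.0 pbw)
  Al2O3: 96.25·0.003000 = 0.2888 pbw (target 0.2888 pbw)
  SrO: 39.12·0.7042 = 27.55 pbw (target 27.55 pbw)
  ZnO: 11.82·0.9980 = 11.80 pbw (target 11.80 pbw)
  MgO: 44.80·0.3191 + 29.13·0.4773 = 28.20 pbw (target 28.20 pbw)
Glass-mass bookkeeping: batch total minus LOI = 250.0 pbw (summing oxide targets gives 250.0 pbw; versus the stated basis of 250.0 pbw — a pure rounding effect).
Summing the batch: Σ batch = 279.8 pbw; Σ batch·LOI gives LOI loss = 29.85 pbw; yield = glass ÷ total batch = 89.33%.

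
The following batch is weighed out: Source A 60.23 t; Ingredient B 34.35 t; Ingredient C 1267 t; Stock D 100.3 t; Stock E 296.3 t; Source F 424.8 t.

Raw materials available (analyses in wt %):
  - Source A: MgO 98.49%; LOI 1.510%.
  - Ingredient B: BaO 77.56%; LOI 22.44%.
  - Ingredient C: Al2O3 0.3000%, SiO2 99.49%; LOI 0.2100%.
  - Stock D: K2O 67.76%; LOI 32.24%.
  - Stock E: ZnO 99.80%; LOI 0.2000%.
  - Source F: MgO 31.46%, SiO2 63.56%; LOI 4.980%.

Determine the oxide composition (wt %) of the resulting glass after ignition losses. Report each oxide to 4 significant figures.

Glass mass = 2118 t (batch 2183 − LOI 65.36).
Composition: MgO 9.112%, Al2O3 0.1795%, ZnO 13.96%, K2O 3.209%, SiO2 72.28%, BaO 1.258%

Intermediates are displayed, rounded to four significant digits, alongside each step. All arithmetic runs at full precision at each step — every reported result is rounded just once — the derived quantities (the six compositions, totals, the yield, LOI, glass mass) are re-derived starting from the weights on 2118 t of glass at full float precision as written in either problem or answer.
Delivered oxide masses:
  MgO: 60.23·0.9849 + 424.8·0.3146 = 193.0 t
  Al2O3: 1267·0.003000 = 3.801 t
  ZnO: 296.3·0.9980 = 295.7 t
  K2O: 100.3·0.6776 = 67.96 t
  SiO2: 1267·0.9949 + 424.8·0.6356 = 1531 t
  BaO: 34.35·0.7756 = 26.64 t
LOI: 60.23·0.01510 + 34.35·0.2244 + 1267·0.002100 + 100.3·0.3224 + 296.3·0.002000 + 424.8·0.04980 = 65.36 t
Resulting glass, batch − LOI: 2183 − 65.36 = 2118 t (matching Σ of the oxides)
each oxide over glass, ×100, is wt %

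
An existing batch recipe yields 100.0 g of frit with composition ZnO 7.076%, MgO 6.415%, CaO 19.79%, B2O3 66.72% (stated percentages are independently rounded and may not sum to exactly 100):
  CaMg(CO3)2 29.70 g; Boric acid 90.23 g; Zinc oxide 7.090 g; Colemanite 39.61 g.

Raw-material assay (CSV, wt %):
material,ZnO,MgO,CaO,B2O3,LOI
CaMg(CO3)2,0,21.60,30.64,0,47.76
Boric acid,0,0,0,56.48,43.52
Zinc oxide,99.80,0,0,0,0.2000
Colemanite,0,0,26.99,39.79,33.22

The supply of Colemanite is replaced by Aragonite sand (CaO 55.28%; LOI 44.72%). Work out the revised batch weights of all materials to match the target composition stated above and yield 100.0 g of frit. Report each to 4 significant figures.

Revised batch per 100.0 g frit:
  CaMg(CO3)2: 29.70 g
  Boric acid: 118.1 g
  Zinc oxide: 7.090 g
  Aragonite sand: 19.34 g
Total batch = 174.2 g; LOI loss = 74.24 g

The whole derivation holds full precision throughout; mid-chain values are displayed rounded off to 4 significant digits in the printout — every reported value sees exactly one rounding; all derived quantities (the four compositions, yield, LOI, the totals, net glass mass) are re-derived at full precision from the batch weights per 100.0 g of glass, exactly as printed in question or answer.
The oxide mass targets at 100.0 g frit:
  ZnO: 7.076% × 100.0 = 7.076 g
  MgO: 6.415% × 100.0 = 6.415 g
  CaO: 19.79% × 100.0 = 19.79 g
  B2O3: 66.72% × 100.0 = 66.72 g
Sums-versus-targets review using the reported weights, per the basis as stated (every target is met by its sum inside rounding margins):
  ZnO: 7.090·0.9980 = 7.076 g (target 7.076 g)
  MgO: 29.70·0.2160 = 6.415 g (target 6.415 g)
  CaO: 29.70·0.3064 + 19.34·0.5528 = 19.79 g (target 19.79 g)
  B2O3: 118.1·0.5648 = 66.70 g (target 66.72 g)
Glass-mass sanity pass: whole batch net of LOI = 99.99 g (per-oxide target masses sum to 100.0 g; the stated basis being 100.0 g — a pure rounding effect).
Whole-batch sum: Σ batch = 174.2 g; loss to ignition Σ batch·LOI = 74.24 g; yield, glass over the total, = 57.39%.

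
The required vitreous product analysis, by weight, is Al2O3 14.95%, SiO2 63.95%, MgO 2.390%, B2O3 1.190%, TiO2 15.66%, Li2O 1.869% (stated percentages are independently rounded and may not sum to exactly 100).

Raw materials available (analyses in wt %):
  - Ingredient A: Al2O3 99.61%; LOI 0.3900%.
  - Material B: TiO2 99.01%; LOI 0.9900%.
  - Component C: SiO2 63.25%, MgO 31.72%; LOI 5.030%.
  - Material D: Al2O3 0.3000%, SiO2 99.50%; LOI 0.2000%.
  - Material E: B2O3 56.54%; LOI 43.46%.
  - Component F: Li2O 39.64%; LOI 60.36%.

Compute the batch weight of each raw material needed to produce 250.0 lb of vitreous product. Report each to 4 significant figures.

The working math holds exact precision through the solve. Intermediates are shown rounded to four significant digits on the page; each reported result is rounded a single time. The derived quantities, which include glass mass, ignition loss, totals, six oxide percentages, yield, are rebuilt in exact precision, precisely as stated by question or answer, from the weighed amounts per 250.0 lb of glass.
Oxide-by-oxide targets in 250.0 lb vitreous product:
  Al2O3: 14.95% × 250.0 = 37.38 lb
  SiO2: 63.95% × 250.0 = 159.9 lb
  MgO: 2.390% × 250.0 = 5.975 lb
  B2O3: 1.190% × 250.0 = 2.975 lb
  TiO2: 15.66% × 250.0 = 39.15 lb
  Li2O: 1.869% × 250.0 = 4.672 lb
Checking each oxide sum working from each reported weight, versus the basis set out (each sum matches its target mass up to rounding of the answer):
  Al2O3: 37.07·0.9961 + 148.7·0.003000 = 37.37 lb (target 37.38 lb)
  SiO2: 18.84·0.6325 + 148.7·0.9950 = 159.9 lb (target 159.9 lb)
  MgO: 18.84·0.3172 = 5.976 lb (target 5.975 lb)
  B2O3: 5.262·0.5654 = 2.975 lb (target 2.975 lb)
  TiO2: 39.54·0.9901 = 39.15 lb (target 39.15 lb)
  Li2O: 11.79·0.3964 = 4.674 lb (target 4.672 lb)
Auditing the glass mass value: batch Σ − ignition loss = 250.0 lb (the Σ of target masses is 250.0 lb; against the stated basis, 250.0 lb — any gap is answer rounding).
Whole-batch sum: Σ batch = 261.2 lb; ignition loss, Σ(batch × LOI) = 11.18 lb; glass ÷ batch gives a yield of 95.72%.

Batch per 250.0 lb vitreous product:
  Ingredient A: 37.07 lb
  Material B: 39.54 lb
  Component C: 18.84 lb
  Material D: 148.7 lb
  Material E: 5.262 lb
  Component F: 11.79 lb
Total batch = 261.2 lb; LOI loss = 11.18 lb; yield = 95.72%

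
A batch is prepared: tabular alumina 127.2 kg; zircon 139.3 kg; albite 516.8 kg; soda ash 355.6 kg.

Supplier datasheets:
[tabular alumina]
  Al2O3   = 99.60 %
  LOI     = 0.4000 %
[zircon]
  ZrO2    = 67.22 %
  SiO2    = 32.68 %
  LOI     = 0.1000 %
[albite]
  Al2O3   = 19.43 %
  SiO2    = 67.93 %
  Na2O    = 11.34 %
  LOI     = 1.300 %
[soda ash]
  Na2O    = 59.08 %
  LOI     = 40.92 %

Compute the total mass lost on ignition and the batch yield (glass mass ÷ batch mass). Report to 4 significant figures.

Mid-chain values are printed rounded to 4 significant figures in the working. All internal work holds full precision at each step — exactly one rounding goes into each reported number. The derived quantities (net glass mass, the four compositions, yield, totals, ignition loss) are recomputed in full float precision starting from the weights on 986.0 kg of glass as given in problem or answer.
Each material's LOI contribution:
  tabular alumina: 127.2 × 0.004000 = 0.5088 kg
  zircon: 139.3 × 0.001000 = 0.1393 kg
  albite: 516.8 × 0.01300 = 6.718 kg
  soda ash: 355.6 × 0.4092 = 145.5 kg
Total LOI = 152.9 kg
Glass = batch − LOI = 1139 − 152.9 = 986.0 kg

LOI loss = 152.9 kg; glass = 986.0 kg; yield = 86.58%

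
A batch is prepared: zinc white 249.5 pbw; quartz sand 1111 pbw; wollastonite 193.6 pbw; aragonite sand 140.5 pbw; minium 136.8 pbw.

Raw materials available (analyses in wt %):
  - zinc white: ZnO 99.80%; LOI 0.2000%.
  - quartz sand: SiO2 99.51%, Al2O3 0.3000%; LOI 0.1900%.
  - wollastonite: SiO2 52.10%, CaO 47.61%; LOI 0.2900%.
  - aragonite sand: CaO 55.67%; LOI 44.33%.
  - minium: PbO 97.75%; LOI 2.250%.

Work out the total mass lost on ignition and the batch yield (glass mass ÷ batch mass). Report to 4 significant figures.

The intermediate values appear with 4-significant-figure rounding across the worked steps. All internal work carries full precision all the way through; a single rounding completes each reported result. All derived quantities, including ignition loss, the five compositions, yield, net glass mass, totals, are rebuilt from the weighed amounts for 1763 pbw of glass at exact precision, exactly as printed in the question or the answer.
Ignition loss by material:
  zinc white: 249.5 × 0.002000 = 0.4990 pbw
  quartz sand: 1111 × 0.001900 = 2.111 pbw
  wollastonite: 193.6 × 0.002900 = 0.5614 pbw
  aragonite sand: 140.5 × 0.4433 = 62.28 pbw
  minium: 136.8 × 0.02250 = 3.078 pbw
Total LOI = 68.53 pbw
Glass = batch − LOI = 1831 − 68.53 = 1763 pbw

LOI loss = 68.53 pbw; glass = 1763 pbw; yield = 96.26%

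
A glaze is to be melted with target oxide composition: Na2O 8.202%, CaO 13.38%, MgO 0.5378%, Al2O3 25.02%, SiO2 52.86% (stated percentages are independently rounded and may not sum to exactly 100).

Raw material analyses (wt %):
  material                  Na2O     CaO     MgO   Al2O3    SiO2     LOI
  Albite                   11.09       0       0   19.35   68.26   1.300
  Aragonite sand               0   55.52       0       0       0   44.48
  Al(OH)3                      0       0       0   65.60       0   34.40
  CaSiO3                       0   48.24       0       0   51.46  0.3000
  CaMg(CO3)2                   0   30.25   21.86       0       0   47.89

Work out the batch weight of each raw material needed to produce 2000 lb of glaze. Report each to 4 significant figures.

Batch per 2000 lb glaze:
  Albite: 1479 lb
  Aragonite sand: 374.9 lb
  Al(OH)3: 326.5 lb
  CaSiO3: 92.34 lb
  CaMg(CO3)2: 49.20 lb
Total batch = 2322 lb; LOI loss = 322.1 lb; yield = 86.13%

Working values are printed (rounded to 4 significant digits) across the worked steps; the whole derivation maintains exact precision end to end. Each reported value receives exactly one rounding — the derived quantities (the five compositions, LOI, net glass mass, the totals, yield) are recomputed at full float precision from the weighed amounts on 2000 lb of glass, exactly as printed in the problem or the answer.
Oxide mass targets, per 2000 lb glaze:
  Na2O: 8.202% × 2000 = 164.0 lb
  CaO: 13.38% × 2000 = 267.6 lb
  MgO: 0.5378% × 2000 = 10.76 lb
  Al2O3: 25.02% × 2000 = 500.4 lb
  SiO2: 52.86% × 2000 = 1057 lb
Verifying the oxide balance per the reported batch figures, per the basis as stated (delivered sums recover each target net of answer rounding effects):
  Na2O: 1479·0.1109 = 164.0 lb (target 164.0 lb)
  CaO: 374.9·0.5552 + 92.34·0.4824 + 49.20·0.3025 = 267.6 lb (target 267.6 lb)
  MgO: 49.20·0.2186 = 10.76 lb (target 10.76 lb)
  Al2O3: 1479·0.1935 + 326.5·0.6560 = 500.4 lb (target 500.4 lb)
  SiO2: 1479·0.6826 + 92.34·0.5146 = 1057 lb (target 1057 lb)
Glass-mass bookkeeping: whole batch net of LOI = 2000 lb (oxide target masses add up to 2000 lb; versus the stated basis of 2000 lb — deltas are rounding alone).
Whole-batch sum: Σ batch = 2322 lb; loss to ignition Σ batch·LOI = 322.1 lb; yield, glass over the total, = 86.13%.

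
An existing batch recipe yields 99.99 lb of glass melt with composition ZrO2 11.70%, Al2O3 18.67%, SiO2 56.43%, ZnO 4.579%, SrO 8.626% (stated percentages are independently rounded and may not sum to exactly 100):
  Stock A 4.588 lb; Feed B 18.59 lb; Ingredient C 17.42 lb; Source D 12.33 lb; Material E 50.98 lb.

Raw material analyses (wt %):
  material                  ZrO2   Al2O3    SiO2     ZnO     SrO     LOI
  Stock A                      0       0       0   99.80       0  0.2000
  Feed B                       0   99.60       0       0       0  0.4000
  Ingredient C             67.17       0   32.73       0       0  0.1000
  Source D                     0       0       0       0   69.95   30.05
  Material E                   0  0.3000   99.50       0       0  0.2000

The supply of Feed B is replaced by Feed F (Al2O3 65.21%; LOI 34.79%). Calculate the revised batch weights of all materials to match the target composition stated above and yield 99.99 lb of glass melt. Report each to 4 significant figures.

Values along the way are printed with 4-significant-digit rounding alongside each step — full float precision is maintained in every operation; every reported result carries a single rounding. The derived quantities, including glass mass, the yield, LOI, the five compositions, totals, are rebuilt using the weight values on 99.99 lb of glass at exact precision, as given in question or answer.
Target oxide masses per 99.99 lb glass melt:
  ZrO2: 11.70% × 99.99 = 11.70 lb
  Al2O3: 18.67% × 99.99 = 18.67 lb
  SiO2: 56.43% × 99.99 = 56.42 lb
  ZnO: 4.579% × 99.99 = 4.579 lb
  SrO: 8.626% × 99.99 = 8.625 lb
Sums-versus-targets review working from each reported weight, for the quoted basis mass (summed amounts equal target values within answer rounding):
  ZrO2: 17.42·0.6717 = 11.70 lb (target 11.70 lb)
  Al2O3: 28.39·0.6521 + 50.98·0.003000 = 18.67 lb (target 18.67 lb)
  SiO2: 17.42·0.3273 + 50.98·0.9950 = 56.43 lb (target 56.42 lb)
  ZnO: 4.588·0.9980 = 4.579 lb (target 4.579 lb)
  SrO: 12.33·0.6995 = 8.625 lb (target 8.625 lb)
Auditing the glass mass value: batch Σ − ignition loss = 100.0 lb (per-oxide target masses sum to 99.99 lb; versus the stated basis of 99.99 lb — a pure rounding effect).
Batch grand total — Σ batch = 113.7 lb; ignition loss, Σ(batch × LOI) = 13.71 lb; glass ÷ batch gives a yield of 87.94%.

Revised batch per 99.99 lb glass melt:
  Stock A: 4.588 lb
  Feed F: 28.39 lb
  Ingredient C: 17.42 lb
  Source D: 12.33 lb
  Material E: 50.98 lb
Total batch = 113.7 lb; LOI loss = 13.71 lb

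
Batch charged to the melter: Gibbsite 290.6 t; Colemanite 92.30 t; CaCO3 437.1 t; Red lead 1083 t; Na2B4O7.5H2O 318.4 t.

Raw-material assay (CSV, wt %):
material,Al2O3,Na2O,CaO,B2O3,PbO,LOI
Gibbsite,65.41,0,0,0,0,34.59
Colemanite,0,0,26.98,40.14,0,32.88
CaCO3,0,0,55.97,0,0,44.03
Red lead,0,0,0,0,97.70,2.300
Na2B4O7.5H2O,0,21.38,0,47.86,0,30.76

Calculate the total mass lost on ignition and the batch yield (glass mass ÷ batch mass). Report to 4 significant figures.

LOI loss = 446.2 t; glass = 1775 t; yield = 79.91%

Exact precision is kept end to end. Working values appear (rounded to 4 significant digits) in the printout — each reported number takes a single rounding. Derived quantities are recomputed in full precision (net glass mass, yield, LOI, the five compositions, the totals) using the weight values on 1775 t of glass as set out in the question or the answer.
LOI of each material in turn:
  Gibbsite: 290.6 × 0.3459 = 100.5 t
  Colemanite: 92.30 × 0.3288 = 30.35 t
  CaCO3: 437.1 × 0.4403 = 192.5 t
  Red lead: 1083 × 0.02300 = 24.91 t
  Na2B4O7.5H2O: 318.4 × 0.3076 = 97.94 t
Total LOI = 446.2 t
Glass = batch − LOI = 2221 − 446.2 = 1775 t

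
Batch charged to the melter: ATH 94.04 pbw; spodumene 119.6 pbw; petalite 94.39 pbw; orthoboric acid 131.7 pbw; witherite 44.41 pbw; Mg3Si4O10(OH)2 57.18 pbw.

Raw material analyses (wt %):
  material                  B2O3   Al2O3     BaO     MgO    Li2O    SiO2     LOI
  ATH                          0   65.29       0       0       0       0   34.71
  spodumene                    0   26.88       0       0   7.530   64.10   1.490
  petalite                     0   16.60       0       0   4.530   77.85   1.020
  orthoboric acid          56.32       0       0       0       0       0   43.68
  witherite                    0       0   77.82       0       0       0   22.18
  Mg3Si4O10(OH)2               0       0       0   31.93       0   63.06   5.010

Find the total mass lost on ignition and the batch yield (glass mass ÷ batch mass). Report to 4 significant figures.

All internal work maintains full float precision at each step; rounding to 4 significant digits governs each in-between result as displayed; every reported result is rounded just once — all derived quantities are re-derived at full precision (LOI, six oxide percentages, the totals, yield, glass mass) from the batch weights on 435.7 pbw of glass, exactly as printed in the problem or the answer.
Ignition loss by material:
  ATH: 94.04 × 0.3471 = 32.64 pbw
  spodumene: 119.6 × 0.01490 = 1.782 pbw
  petalite: 94.39 × 0.01020 = 0.9628 pbw
  orthoboric acid: 131.7 × 0.4368 = 57.53 pbw
  witherite: 44.41 × 0.2218 = 9.850 pbw
  Mg3Si4O10(OH)2: 57.18 × 0.05010 = 2.865 pbw
Total LOI = 105.6 pbw
Glass = batch − LOI = 541.3 − 105.6 = 435.7 pbw

LOI loss = 105.6 pbw; glass = 435.7 pbw; yield = 80.49%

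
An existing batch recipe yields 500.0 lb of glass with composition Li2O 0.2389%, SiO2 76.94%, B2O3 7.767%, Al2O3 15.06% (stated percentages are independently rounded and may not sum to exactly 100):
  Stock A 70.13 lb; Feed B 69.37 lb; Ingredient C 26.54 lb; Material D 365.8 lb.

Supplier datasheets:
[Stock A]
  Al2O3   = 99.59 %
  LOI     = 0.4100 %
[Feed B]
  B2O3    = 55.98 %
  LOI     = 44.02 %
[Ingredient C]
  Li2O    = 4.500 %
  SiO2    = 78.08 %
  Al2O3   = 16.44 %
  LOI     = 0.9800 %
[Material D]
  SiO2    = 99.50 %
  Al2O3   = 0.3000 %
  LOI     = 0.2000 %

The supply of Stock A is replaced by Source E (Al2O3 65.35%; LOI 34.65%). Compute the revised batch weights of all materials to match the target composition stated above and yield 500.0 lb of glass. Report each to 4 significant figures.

Revised batch per 500.0 lb glass:
  Source E: 106.9 lb
  Feed B: 69.37 lb
  Ingredient C: 26.54 lb
  Material D: 365.8 lb
Total batch = 568.6 lb; LOI loss = 68.57 lb

In-progress results are rounded off to 4 significant digits wherever printed — all internal work carries full float precision in every operation — each reported result takes a single rounding; derived quantities, including yield, LOI, four oxide percentages, net glass mass, totals, are recomputed starting from the weights for 500.0 lb of glass at full precision exactly as printed in the problem or the answer.
Target oxide masses per 500.0 lb glass:
  Li2O: 0.2389% × 500.0 = 1.195 lb
  SiO2: 76.94% × 500.0 = 384.7 lb
  B2O3: 7.767% × 500.0 = 38.84 lb
  Al2O3: 15.06% × 500.0 = 75.30 lb
Mass-balance tally per oxide on the weights just shown, against the basis in use (delivered sums recover each target net of answer rounding effects):
  Li2O: 26.54·0.04500 = 1.194 lb (target 1.195 lb)
  SiO2: 26.54·0.7808 + 365.8·0.9950 = 384.7 lb (target 384.7 lb)
  B2O3: 69.37·0.5598 = 38.83 lb (target 38.84 lb)
  Al2O3: 106.9·0.6535 + 26.54·0.1644 + 365.8·0.003000 = 75.32 lb (target 75.30 lb)
Glass-mass closure: the batch minus its LOI: 500.0 lb (summing oxide targets gives 500.0 lb; against the stated basis, 500.0 lb — a pure rounding effect).
Total batch = Σ batch = 568.6 lb; the LOI term Σ batch·LOI equals 68.57 lb; yield = glass ÷ total batch = 87.94%.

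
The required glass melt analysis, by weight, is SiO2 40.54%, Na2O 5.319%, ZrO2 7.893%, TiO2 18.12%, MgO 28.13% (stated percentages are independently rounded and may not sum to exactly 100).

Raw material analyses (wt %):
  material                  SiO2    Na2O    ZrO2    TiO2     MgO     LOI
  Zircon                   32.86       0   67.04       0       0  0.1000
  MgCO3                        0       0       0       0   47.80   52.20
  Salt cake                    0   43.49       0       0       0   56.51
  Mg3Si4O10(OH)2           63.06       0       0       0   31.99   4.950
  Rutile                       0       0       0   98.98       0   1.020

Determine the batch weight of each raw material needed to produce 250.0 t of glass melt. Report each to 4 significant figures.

Each numeric step runs at full float precision throughout — the intermediate values appear, rounded to 4 significant digits, within the worked lines. Every reported figure carries a single rounding — the derived quantities (ignition loss, totals, five oxide percentages, glass mass, yield) are carried from the batch weights at 250.0 t of glass in full float precision, as quoted within the problem or the answer.
Oxide mass targets, per 250.0 t glass melt:
  SiO2: 40.54% × 250.0 = 101.4 t
  Na2O: 5.319% × 250.0 = 13.30 t
  ZrO2: 7.893% × 250.0 = 19.73 t
  TiO2: 18.12% × 250.0 = 45.30 t
  MgO: 28.13% × 250.0 = 70.32 t
Sums-versus-targets review from the weights as reported, against the basis in use (sum by sum, the targets are met given rounding of the digits):
  SiO2: 29.43·0.3286 + 145.4·0.6306 = 101.4 t (target 101.4 t)
  Na2O: 30.58·0.4349 = 13.30 t (target 13.30 t)
  ZrO2: 29.43·0.6704 = 19.73 t (target 19.73 t)
  TiO2: 45.77·0.9898 = 45.30 t (target 45.30 t)
  MgO: 49.83·0.4780 + 145.4·0.3199 = 70.33 t (target 70.32 t)
Auditing the glass mass value: batch Σ − ignition loss = 250.0 t (the targets, summed, come to 250.0 t; against the stated basis, 250.0 t — deltas are rounding alone).
Summing the batch: Σ batch = 301.0 t; LOI removed, Σ of batch·LOI: 50.99 t; glass ÷ batch gives a yield of 83.06%.

Batch per 250.0 t glass melt:
  Zircon: 29.43 t
  MgCO3: 49.83 t
  Salt cake: 30.58 t
  Mg3Si4O10(OH)2: 145.4 t
  Rutile: 45.77 t
Total batch = 301.0 t; LOI loss = 50.99 t; yield = 83.06%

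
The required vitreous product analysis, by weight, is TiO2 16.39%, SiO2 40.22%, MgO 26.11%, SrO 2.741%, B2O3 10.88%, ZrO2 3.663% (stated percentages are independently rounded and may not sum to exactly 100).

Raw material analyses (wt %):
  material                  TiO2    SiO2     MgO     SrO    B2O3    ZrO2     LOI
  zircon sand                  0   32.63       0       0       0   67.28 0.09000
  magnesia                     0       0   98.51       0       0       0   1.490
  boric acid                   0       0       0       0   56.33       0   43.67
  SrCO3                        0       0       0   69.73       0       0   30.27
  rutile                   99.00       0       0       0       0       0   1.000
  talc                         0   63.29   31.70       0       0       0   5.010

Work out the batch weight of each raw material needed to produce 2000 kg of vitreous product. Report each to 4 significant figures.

Values along the way are displayed (rounded to 4 significant digits) as written; the whole derivation keeps full float precision throughout; a single rounding completes each reported result — all derived quantities, including LOI, the six compositions, glass mass, the yield, the totals, are recomputed from the batch weights at 2000 kg of glass in full precision, exactly as printed in the question or the answer.
Per-oxide target masses for 2000 kg vitreous product:
  TiO2: 16.39% × 2000 = 327.8 kg
  SiO2: 40.22% × 2000 = 804.4 kg
  MgO: 26.11% × 2000 = 522.2 kg
  SrO: 2.741% × 2000 = 54.82 kg
  B2O3: 10.88% × 2000 = 217.6 kg
  ZrO2: 3.663% × 2000 = 73.26 kg
Mass-balance tally per oxide using the reported weights, on the stated basis (each sum matches its target mass within answer rounding):
  TiO2: 331.1·0.9900 = 327.8 kg (target 327.8 kg)
  SiO2: 108.9·0.3263 + 1215·0.6329 = 804.5 kg (target 804.4 kg)
  MgO: 139.2·0.9851 + 1215·0.3170 = 522.3 kg (target 522.2 kg)
  SrO: 78.62·0.6973 = 54.82 kg (target 54.82 kg)
  B2O3: 386.3·0.5633 = 217.6 kg (target 217.6 kg)
  ZrO2: 108.9·0.6728 = 73.27 kg (target 73.26 kg)
Mass balance on the glass: batch Σ − ignition loss = 2000 kg (targets for the oxides total 2000 kg; the stated basis being 2000 kg — differing by rounding only).
Batch total: Σ batch = 2259 kg; ignition loss, Σ(batch × LOI) = 258.9 kg; yield: glass divided by total = 88.54%.

Batch per 2000 kg vitreous product:
  zircon sand: 108.9 kg
  magnesia: 139.2 kg
  boric acid: 386.3 kg
  SrCO3: 78.62 kg
  rutile: 331.1 kg
  talc: 1215 kg
Total batch = 2259 kg; LOI loss = 258.9 kg; yield = 88.54%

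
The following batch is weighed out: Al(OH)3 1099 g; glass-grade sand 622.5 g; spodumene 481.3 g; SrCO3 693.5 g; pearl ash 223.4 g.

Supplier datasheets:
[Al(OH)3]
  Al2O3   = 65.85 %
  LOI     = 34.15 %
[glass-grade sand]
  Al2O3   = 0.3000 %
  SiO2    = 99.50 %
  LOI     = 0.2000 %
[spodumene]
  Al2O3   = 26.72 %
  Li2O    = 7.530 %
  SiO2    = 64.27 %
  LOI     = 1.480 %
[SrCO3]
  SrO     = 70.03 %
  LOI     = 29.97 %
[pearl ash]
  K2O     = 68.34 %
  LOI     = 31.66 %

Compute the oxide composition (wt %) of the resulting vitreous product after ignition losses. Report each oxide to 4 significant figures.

Glass mass = 2457 g (batch 3120 − LOI 662.2).
Composition: Al2O3 34.76%, K2O 6.213%, SrO 19.76%, Li2O 1.475%, SiO2 37.79%

Every computation maintains exact precision through every step; working values are displayed rounded to 4 significant digits within the worked lines; each reported result undergoes a single rounding. All derived quantities are carried from the batch weights for 2457 g of glass in full float precision (ignition loss, glass mass, five oxide percentages, the totals, yield), precisely as stated by the problem or answer text.
Delivered oxide masses:
  Al2O3: 1099·0.6585 + 622.5·0.003000 + 481.3·0.2672 = 854.2 g
  K2O: 223.4·0.6834 = 152.7 g
  SrO: 693.5·0.7003 = 485.7 g
  Li2O: 481.3·0.07530 = 36.24 g
  SiO2: 622.5·0.9950 + 481.3·0.6427 = 928.7 g
LOI: 1099·0.3415 + 622.5·0.002000 + 481.3·0.01480 + 693.5·0.2997 + 223.4·0.3166 = 662.2 g
Glass mass = batch − LOI = 3120 − 662.2 = 2457 g (= the summed oxide contributions)
oxide / glass × 100 gives the wt %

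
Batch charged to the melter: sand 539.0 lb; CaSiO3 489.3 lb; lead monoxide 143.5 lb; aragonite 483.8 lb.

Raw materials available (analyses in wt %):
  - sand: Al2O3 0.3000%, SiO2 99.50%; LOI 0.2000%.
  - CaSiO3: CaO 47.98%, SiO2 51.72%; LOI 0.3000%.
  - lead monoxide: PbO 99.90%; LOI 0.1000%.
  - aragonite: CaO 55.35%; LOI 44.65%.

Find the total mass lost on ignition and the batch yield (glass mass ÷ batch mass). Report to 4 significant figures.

LOI loss = 218.7 lb; glass = 1437 lb; yield = 86.79%

The intermediate values appear, rounded to 4 significant figures, as written; the working math holds full precision at each step — each reported value is rounded just once. All derived quantities, including the yield, ignition loss, the totals, glass mass, four oxide percentages, are carried using the weight values on 1437 lb of glass in exact precision as written in problem or answer.
Loss on ignition, line by line:
  sand: 539.0 × 0.002000 = 1.078 lb
  CaSiO3: 489.3 × 0.003000 = 1.468 lb
  lead monoxide: 143.5 × 0.001000 = 0.1435 lb
  aragonite: 483.8 × 0.4465 = 216.0 lb
Total LOI = 218.7 lb
Glass = batch − LOI = 1656 − 218.7 = 1437 lb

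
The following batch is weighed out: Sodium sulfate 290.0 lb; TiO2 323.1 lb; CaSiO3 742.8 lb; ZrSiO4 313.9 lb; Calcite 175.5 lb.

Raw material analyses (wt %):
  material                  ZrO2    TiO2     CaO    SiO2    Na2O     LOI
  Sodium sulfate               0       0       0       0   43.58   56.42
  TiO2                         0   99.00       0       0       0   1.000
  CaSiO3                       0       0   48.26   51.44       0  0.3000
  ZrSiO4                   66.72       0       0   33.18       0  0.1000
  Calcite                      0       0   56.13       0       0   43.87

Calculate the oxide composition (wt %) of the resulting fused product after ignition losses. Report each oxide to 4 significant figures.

Each numeric step runs at exact precision all the way through — the intermediate values are printed, rounded to four significant figures, alongside each step; each reported value carries a single rounding; the derived quantities are carried from the weighed amounts on 1599 lb of glass in exact precision (ignition loss, the yield, the totals, the five compositions, net glass mass), as written in the question or the answer.
Delivered oxide masses:
  ZrO2: 313.9·0.6672 = 209.4 lb
  TiO2: 323.1·0.9900 = 319.9 lb
  CaO: 742.8·0.4826 + 175.5·0.5613 = 457.0 lb
  SiO2: 742.8·0.5144 + 313.9·0.3318 = 486.2 lb
  Na2O: 290.0·0.4358 = 126.4 lb
LOI: 290.0·0.5642 + 323.1·0.01000 + 742.8·0.003000 + 313.9·0.001000 + 175.5·0.4387 = 246.4 lb
Glass = total batch minus LOI = 1845 − 246.4 = 1599 lb (matching Σ of the oxides)
each oxide over glass, ×100, is wt %

Glass mass = 1599 lb (batch 1845 − LOI 246.4).
Composition: ZrO2 13.10%, TiO2 20.01%, CaO 28.58%, SiO2 30.41%, Na2O 7.904%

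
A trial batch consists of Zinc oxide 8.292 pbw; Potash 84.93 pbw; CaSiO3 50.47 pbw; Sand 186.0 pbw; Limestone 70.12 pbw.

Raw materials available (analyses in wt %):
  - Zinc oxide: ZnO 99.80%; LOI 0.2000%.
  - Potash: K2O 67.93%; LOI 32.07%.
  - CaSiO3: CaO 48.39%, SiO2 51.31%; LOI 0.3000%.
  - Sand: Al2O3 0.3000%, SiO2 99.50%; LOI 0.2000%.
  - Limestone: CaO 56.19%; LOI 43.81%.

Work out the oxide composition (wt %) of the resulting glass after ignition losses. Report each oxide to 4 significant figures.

The working math runs at exact precision through the solve; in-progress results appear rounded to four significant digits between the steps — every reported figure undergoes a single rounding — derived quantities are rebuilt starting from the weights for 341.3 pbw of glass at exact precision (glass mass, ignition loss, totals, five oxide percentages, yield), exactly as printed in the problem or the answer.
Per-oxide mass from batch:
  Al2O3: 186.0·0.003000 = 0.5580 pbw
  CaO: 50.47·0.4839 + 70.12·0.5619 = 63.82 pbw
  SiO2: 50.47·0.5131 + 186.0·0.9950 = 211.0 pbw
  K2O: 84.93·0.6793 = 57.69 pbw
  ZnO: 8.292·0.9980 = 8.275 pbw
LOI: 8.292·0.002000 + 84.93·0.3207 + 50.47·0.003000 + 186.0·0.002000 + 70.12·0.4381 = 58.50 pbw
batch − LOI leaves glass = 399.8 − 58.50 = 341.3 pbw (= the summed oxide contributions)
percent share: oxide ÷ glass, ×100

Glass mass = 341.3 pbw (batch 399.8 − LOI 58.50).
Composition: Al2O3 0.1635%, CaO 18.70%, SiO2 61.81%, K2O 16.90%, ZnO 2.425%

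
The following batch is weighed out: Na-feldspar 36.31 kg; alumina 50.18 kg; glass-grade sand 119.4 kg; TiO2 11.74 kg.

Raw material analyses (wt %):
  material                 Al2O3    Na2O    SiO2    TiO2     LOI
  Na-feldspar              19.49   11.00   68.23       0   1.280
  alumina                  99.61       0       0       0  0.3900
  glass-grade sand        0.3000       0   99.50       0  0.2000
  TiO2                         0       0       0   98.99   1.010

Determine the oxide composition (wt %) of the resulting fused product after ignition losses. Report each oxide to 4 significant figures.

Glass mass = 216.6 kg (batch 217.6 − LOI 1.018).
Composition: Al2O3 26.51%, Na2O 1.844%, SiO2 66.28%, TiO2 5.365%

The whole derivation carries full precision through the solve; values along the way are printed rounded to four significant figures alongside each step — a single rounding produces each reported figure; all derived quantities, including totals, ignition loss, the four compositions, the yield, net glass mass, are rebuilt using the weight values for 216.6 kg of glass at full precision, as quoted within the question or the answer.
Delivered oxide masses:
  Al2O3: 36.31·0.1949 + 50.18·0.9961 + 119.4·0.003000 = 57.42 kg
  Na2O: 36.31·0.1100 = 3.994 kg
  SiO2: 36.31·0.6823 + 119.4·0.9950 = 143.6 kg
  TiO2: 11.74·0.9899 = 11.62 kg
LOI: 36.31·0.01280 + 50.18·0.003900 + 119.4·0.002000 + 11.74·0.01010 = 1.018 kg
Glass mass = batch − LOI = 217.6 − 1.018 = 216.6 kg (matching Σ of the oxides)
wt % = oxide mass / glass mass × 100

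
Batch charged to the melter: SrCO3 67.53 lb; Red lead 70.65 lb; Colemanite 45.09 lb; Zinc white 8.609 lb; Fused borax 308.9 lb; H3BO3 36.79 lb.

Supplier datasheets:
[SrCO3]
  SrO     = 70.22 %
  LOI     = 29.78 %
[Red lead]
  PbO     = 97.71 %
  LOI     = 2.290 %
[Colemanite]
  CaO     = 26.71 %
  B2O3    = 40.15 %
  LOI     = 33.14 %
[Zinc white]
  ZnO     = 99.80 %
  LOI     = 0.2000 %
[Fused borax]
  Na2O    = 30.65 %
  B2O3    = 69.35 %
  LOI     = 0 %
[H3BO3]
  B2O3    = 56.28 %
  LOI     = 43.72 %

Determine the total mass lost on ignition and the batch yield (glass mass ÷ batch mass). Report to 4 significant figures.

Every computation carries exact precision at all times — values along the way are printed (rounded to 4 significant figures) on the page — a single rounding yields every reported number. The derived quantities (totals, the six compositions, yield, net glass mass, ignition loss) are computed starting from the weights on 484.8 lb of glass at full float precision, as they appear in problem or answer.
Each material's LOI contribution:
  SrCO3: 67.53 × 0.2978 = 20.11 lb
  Red lead: 70.65 × 0.02290 = 1.618 lb
  Colemanite: 45.09 × 0.3314 = 14.94 lb
  Zinc white: 8.609 × 0.002000 = 0.01722 lb
  Fused borax: 308.9 × 0 = 0 lb
  H3BO3: 36.79 × 0.4372 = 16.08 lb
Total LOI = 52.77 lb
Glass = batch − LOI = 537.6 − 52.77 = 484.8 lb

LOI loss = 52.77 lb; glass = 484.8 lb; yield = 90.18%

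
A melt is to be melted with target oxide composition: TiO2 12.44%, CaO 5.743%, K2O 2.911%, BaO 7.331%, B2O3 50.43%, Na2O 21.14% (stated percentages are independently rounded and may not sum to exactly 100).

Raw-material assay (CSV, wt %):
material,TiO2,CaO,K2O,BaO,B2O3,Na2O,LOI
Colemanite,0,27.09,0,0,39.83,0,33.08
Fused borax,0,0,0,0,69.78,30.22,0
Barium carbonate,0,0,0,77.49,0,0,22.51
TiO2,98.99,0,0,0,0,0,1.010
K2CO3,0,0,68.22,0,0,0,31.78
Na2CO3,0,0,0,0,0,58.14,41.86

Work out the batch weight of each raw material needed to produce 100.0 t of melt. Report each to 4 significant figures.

Batch per 100.0 t melt:
  Colemanite: 21.20 t
  Fused borax: 60.17 t
  Barium carbonate: 9.461 t
  TiO2: 12.57 t
  K2CO3: 4.267 t
  Na2CO3: 5.086 t
Total batch = 112.8 t; LOI loss = 12.75 t; yield = 88.69%

All internal work maintains full precision all the way through. Working values are shown (rounded to four significant figures) across the worked steps. Each reported result undergoes a single rounding — derived quantities, which include glass mass, the six compositions, totals, ignition loss, yield, are re-derived in full float precision, precisely as stated by question or answer, starting from the weights on 100.0 t of glass.
The oxide mass targets at 100.0 t melt:
  TiO2: 12.44% × 100.0 = 12.44 t
  CaO: 5.743% × 100.0 = 5.743 t
  K2O: 2.911% × 100.0 = 2.911 t
  BaO: 7.331% × 100.0 = 7.331 t
  B2O3: 50.43% × 100.0 = 50.43 t
  Na2O: 21.14% × 100.0 = 21.14 t
A balance pass over the oxides, per the reported batch figures, for the quoted basis mass (every target is met by its sum exact up to rounding of places):
  TiO2: 12.57·0.9899 = 12.44 t (target 12.44 t)
  CaO: 21.20·0.2709 = 5.743 t (target 5.743 t)
  K2O: 4.267·0.6822 = 2.911 t (target 2.911 t)
  BaO: 9.461·0.7749 = 7.331 t (target 7.331 t)
  B2O3: 21.20·0.3983 + 60.17·0.6978 = 50.43 t (target 50.43 t)
  Na2O: 60.17·0.3022 + 5.086·0.5814 = 21.14 t (target 21.14 t)
Glass mass check: total charge less LOI = 100.0 t (oxide target masses add up to 100.0 t; stated basis 100.0 t — differing by rounding only).
Batch grand total — Σ batch = 112.8 t; the LOI term Σ batch·LOI equals 12.75 t; yield: glass divided by total = 88.69%.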